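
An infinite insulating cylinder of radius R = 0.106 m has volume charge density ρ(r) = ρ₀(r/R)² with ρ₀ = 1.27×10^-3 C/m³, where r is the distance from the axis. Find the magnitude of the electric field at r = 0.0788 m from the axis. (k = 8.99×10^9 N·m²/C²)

|E| = 1.56×10^6 N/C

Coaxial Gaussian cylinder, radius r = 0.0788 m, length L (r < R).
Integrating ρ over the cross-section to radius r: λ_enc = (2πρ₀/R²) ∫₀^r r'^3 dr' = 2πρ₀ r^4/(4·R²) = 6.846e-6 C/m.
Gauss's law: E·2πrL = λ_enc L/ε₀.
E = 2k|λ_enc|/r = 2(8.99×10^9)(6.846×10^-6)/(0.0788) = 1.56e6 N/C.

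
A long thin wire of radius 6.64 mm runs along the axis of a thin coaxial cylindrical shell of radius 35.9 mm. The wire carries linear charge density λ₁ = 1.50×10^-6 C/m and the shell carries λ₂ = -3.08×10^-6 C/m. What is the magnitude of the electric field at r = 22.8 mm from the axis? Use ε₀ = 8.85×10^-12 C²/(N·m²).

Take a coaxial cylindrical Gaussian surface of radius r = 22.8 mm and length L (between the conductors, 6.64 mm < r < 35.9 mm).
Only the inner wire is enclosed; the outer shell contributes nothing inside itself. λ_enc = λ₁ = 1.50×10^-6 C/m.
Since E is radial and uniform over the curved surface, Φ = E·2πrL = Q_enc/ε₀ = λ_enc L/ε₀.
E = |λ_enc|/(2πε₀r) = (1.50e-6)/(2π·8.85×10^-12·0.0228) = 1.18×10^6 N/C.

E = 1.18×10^6 N/C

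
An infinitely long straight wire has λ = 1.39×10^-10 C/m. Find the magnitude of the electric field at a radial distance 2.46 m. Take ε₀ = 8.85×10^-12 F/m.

1.02 N/C

By cylindrical symmetry E is radial; use a coaxial Gaussian cylinder of radius 2.46 m and length L.
Q_enc = λL, so λ_enc = 1.39×10^-10 C/m.
Gauss's law: E·2πrL = λ_enc L/ε₀.
E = |λ_enc|/(2πε₀r) = (1.39×10^-10)/(2π·8.85×10^-12·2.46) = 1.02 N/C.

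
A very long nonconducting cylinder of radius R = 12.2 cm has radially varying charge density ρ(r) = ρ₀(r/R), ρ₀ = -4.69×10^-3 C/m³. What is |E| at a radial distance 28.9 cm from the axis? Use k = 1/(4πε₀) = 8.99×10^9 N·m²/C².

Take a coaxial cylindrical Gaussian surface of radius r = 28.9 cm and length L (r > R, full charge per length enclosed).
λ_enc = 2π ∫₀^R ρ₀(r'/R)^1 r' dr' = 2πρ₀R²/3 = -1.462e-4 C/m.
By Gauss's law (flux through the curved wall only), E·2πrL = λ_enc L/ε₀.
E = 2k|λ_enc|/r = 2(8.99×10^9)(1.462×10^-4)/(0.289) = 9.10×10^6 N/C.

9.10×10^6 N/C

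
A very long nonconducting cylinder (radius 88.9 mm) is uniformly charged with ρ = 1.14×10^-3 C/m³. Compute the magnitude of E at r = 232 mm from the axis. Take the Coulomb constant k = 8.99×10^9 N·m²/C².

Choose a coaxial cylinder of radius r = 232 mm (arbitrary length L) as the Gaussian surface (r > 88.9 mm, full cross-section enclosed).
λ_enc = ρ·πR² = (1.14×10^-3)π(0.0889)² = 2.83e-5 C/m.
Gauss's law: E·2πrL = λ_enc L/ε₀.
E = 2k|λ_enc|/r = 2(8.99×10^9)(2.83×10^-5)/(0.232) = 2.19e6 N/C.

E = 2.19×10^6 N/C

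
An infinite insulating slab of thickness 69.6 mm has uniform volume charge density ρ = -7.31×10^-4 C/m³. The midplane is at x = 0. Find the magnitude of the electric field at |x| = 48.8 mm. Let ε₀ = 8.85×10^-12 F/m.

The point |x| = 48.8 mm lies outside the slab (half-thickness 0.0348 m). A symmetric pillbox spanning the full slab encloses Q_enc = ρ·d·A.
Flux = 2EA ⇒ E = |ρ|d/(2ε₀), independent of distance outside.
E = (7.31×10^-4)(0.0696)/(2·8.85×10^-12) = 2.87e6 N/C.

|E| = 2.87×10^6 V/m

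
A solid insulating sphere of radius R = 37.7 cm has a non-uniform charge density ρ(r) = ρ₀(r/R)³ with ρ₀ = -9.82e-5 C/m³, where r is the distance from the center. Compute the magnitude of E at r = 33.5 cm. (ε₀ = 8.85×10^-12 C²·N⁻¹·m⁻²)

|E| ≈ 4.35×10^5 N/C

Symmetry ⇒ E = E(r) r̂. Gaussian sphere of radius r = 33.5 cm (r < R).
Q_enc = ∫₀^r ρ(r')·4πr'² dr' = (4πρ₀/R³) ∫₀^r r'^5 dr' = 4πρ₀ r^6/(6·R³) = -5.425e-6 C.
Since E is radial and uniform over the Gaussian sphere, Φ = E·4πr² = Q_enc/ε₀.
E = |Q_enc|/(4πε₀r²) = (5.425e-6)/(4π·8.85×10^-12·(0.335)²) = 4.35×10^5 N/C.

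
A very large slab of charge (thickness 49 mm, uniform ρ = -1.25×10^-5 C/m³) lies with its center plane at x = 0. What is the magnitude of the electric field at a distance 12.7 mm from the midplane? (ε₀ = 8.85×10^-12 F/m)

|E| ≈ 1.79×10^4 N/C

By symmetry E is perpendicular to the slab. A Gaussian pillbox from −12.7 mm to +12.7 mm (face area A) lies entirely within the slab.
Q_enc = ρ·(2x)·A and flux = 2EA, so 2EA = 2ρxA/ε₀ ⇒ E = |ρ|x/ε₀.
E = (1.25e-5)(0.0127)/(8.85×10^-12) = 1.79e4 N/C.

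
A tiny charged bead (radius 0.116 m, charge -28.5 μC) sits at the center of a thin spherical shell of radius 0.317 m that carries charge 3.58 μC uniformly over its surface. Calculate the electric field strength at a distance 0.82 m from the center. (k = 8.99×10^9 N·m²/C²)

E ≈ 3.33e5 V/m

Symmetry ⇒ E = E(r) r̂. Gaussian sphere of radius r = 0.82 m (r > 0.317 m, enclosing both).
Q_enc = (-28.5 μC) + (3.58 μC) = -2.492e-5 C.
By Gauss's law, ∮E·dA = E·4πr² = Q_enc/ε₀.
E = k|Q_enc|/r² = (8.99×10^9)(2.492×10^-5)/(0.82)² = 3.33e5 N/C.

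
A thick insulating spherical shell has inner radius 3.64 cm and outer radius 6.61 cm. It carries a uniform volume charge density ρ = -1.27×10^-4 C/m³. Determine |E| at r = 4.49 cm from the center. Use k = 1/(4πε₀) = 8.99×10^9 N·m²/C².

E ≈ 1.00e5 N/C

Use a concentric Gaussian sphere at r = 4.49 cm (within the shell material, 3.64 cm < r < 6.61 cm).
Enclosed charge is the volume from a to r: Q_enc = (4π/3)ρ(r³ − a³) = -2.25e-8 C.
Applying ∮E·dA = Q_enc/ε₀ with Φ = E(4πr²):
E = k|Q_enc|/r² = (8.99×10^9)(2.25e-8)/(0.0449)² = 1.00e5 N/C.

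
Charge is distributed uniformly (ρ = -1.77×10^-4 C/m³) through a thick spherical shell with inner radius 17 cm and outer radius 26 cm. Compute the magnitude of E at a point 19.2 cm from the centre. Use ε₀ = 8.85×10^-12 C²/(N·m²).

E ≈ 3.92×10^5 N/C

Take a concentric spherical Gaussian surface of radius r = 19.2 cm (within the shell material, 17 cm < r < 26 cm).
Only the shell between 17 cm and r is enclosed: Q_enc = ρ·(4π/3)(r³ − a³) = (-1.77e-4)·(4π/3)·((0.192)³ − (0.17)³) = -1.605×10^-6 C.
Since E is radial and uniform over the Gaussian sphere, Φ = E·4πr² = Q_enc/ε₀.
E = |Q_enc|/(4πε₀r²) = (1.605×10^-6)/(4π·8.85×10^-12·(0.192)²) = 3.92×10^5 N/C.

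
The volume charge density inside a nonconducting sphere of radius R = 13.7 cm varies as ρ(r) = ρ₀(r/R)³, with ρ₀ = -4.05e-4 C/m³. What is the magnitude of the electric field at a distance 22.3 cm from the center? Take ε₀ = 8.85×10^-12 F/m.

|E| = 3.94e5 N/C

Take a concentric spherical Gaussian surface of radius r = 22.3 cm (r > R, all charge enclosed).
Q_enc = 4π ∫₀^R ρ₀(r'/R)^3 r'² dr' = 4πρ₀R³/6 = -2.181×10^-6 C.
Since E is radial and uniform over the Gaussian sphere, Φ = E·4πr² = Q_enc/ε₀.
E = |Q_enc|/(4πε₀r²) = (2.181×10^-6)/(4π·8.85×10^-12·(0.223)²) = 3.94×10^5 N/C.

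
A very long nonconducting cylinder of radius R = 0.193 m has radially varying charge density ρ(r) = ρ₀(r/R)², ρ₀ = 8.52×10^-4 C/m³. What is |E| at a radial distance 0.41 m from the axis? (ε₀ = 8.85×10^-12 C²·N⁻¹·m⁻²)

Take a coaxial cylindrical Gaussian surface of radius r = 0.41 m and length L (r > R, full charge per length enclosed).
λ_enc = 2π ∫₀^R ρ₀(r'/R)^2 r' dr' = 2πρ₀R²/4 = 4.985×10^-5 C/m.
Applying ∮E·dA = Q_enc/ε₀ with the end caps contributing no flux:
E = |λ_enc|/(2πε₀r) = (4.985×10^-5)/(2π·8.85×10^-12·0.41) = 2.19×10^6 N/C.

|E| = 2.19e6 N/C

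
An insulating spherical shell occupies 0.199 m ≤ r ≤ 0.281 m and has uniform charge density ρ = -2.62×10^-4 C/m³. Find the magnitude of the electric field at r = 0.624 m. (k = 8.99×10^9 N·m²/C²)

By spherical symmetry E is radial; choose a Gaussian sphere of radius r = 0.624 m (r > 0.281 m, enclosing the whole shell).
Q_enc = ρ·(4π/3)(b³ − a³) = (-2.62×10^-4)·(4π/3)·((0.281)³ − (0.199)³) = -1.57×10^-5 C.
Gauss's law: E·4πr² = Q_enc/ε₀.
E = k|Q_enc|/r² = (8.99×10^9)(1.57×10^-5)/(0.624)² = 3.63e5 N/C.

|E| = 3.63×10^5 V/m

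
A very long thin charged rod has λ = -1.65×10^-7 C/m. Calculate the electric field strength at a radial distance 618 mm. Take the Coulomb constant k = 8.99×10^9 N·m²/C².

E ≈ 4.80×10^3 V/m

Take a coaxial cylindrical Gaussian surface of radius r = 618 mm and length L.
Q_enc = λL, so λ_enc = -1.65×10^-7 C/m.
Applying ∮E·dA = Q_enc/ε₀ with the end caps contributing no flux:
E = 2k|λ_enc|/r = 2(8.99×10^9)(1.65e-7)/(0.618) = 4.80e3 N/C.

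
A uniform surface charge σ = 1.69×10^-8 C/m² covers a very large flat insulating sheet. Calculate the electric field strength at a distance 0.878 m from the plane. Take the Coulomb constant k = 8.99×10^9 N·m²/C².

Choose a cylindrical pillbox piercing the sheet, end faces (area A) parallel to it.
Only the two end caps contribute flux: Φ = 2EA. With Q_enc = σA, Gauss's law gives E = |σ|/(2ε₀).
E = 2πk|σ| = 2π(8.99×10^9)(1.69×10^-8) = 955 N/C.

E ≈ 955 V/m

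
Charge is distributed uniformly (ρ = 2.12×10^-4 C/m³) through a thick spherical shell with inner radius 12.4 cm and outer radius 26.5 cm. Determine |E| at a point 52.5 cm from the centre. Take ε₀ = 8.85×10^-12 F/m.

By spherical symmetry E is radial; choose a Gaussian sphere of radius r = 52.5 cm (r > 26.5 cm, enclosing the whole shell).
Q_enc = ρ·(4π/3)(b³ − a³) = (2.12e-4)·(4π/3)·((0.265)³ − (0.124)³) = 1.483×10^-5 C.
Gauss's law: E·4πr² = Q_enc/ε₀.
E = |Q_enc|/(4πε₀r²) = (1.483×10^-5)/(4π·8.85×10^-12·(0.525)²) = 4.84×10^5 N/C.

4.84e5 V/m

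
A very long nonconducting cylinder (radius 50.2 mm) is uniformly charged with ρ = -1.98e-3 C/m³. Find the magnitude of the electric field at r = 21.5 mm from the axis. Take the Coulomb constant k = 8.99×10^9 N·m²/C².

Choose a coaxial cylinder of radius r = 21.5 mm (arbitrary length L) as the Gaussian surface (r < R).
Enclosed charge per unit length: λ_enc = ρ·πr² = (-1.98×10^-3)π(0.0215)² = -2.875×10^-6 C/m.
Applying ∮E·dA = Q_enc/ε₀ with the end caps contributing no flux:
E = 2k|λ_enc|/r = 2(8.99×10^9)(2.875e-6)/(0.0215) = 2.40×10^6 N/C.

2.40×10^6 V/m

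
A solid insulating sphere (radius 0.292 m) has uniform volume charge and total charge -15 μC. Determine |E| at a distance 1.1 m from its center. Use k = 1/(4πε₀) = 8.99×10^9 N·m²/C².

Symmetry ⇒ E = E(r) r̂. Gaussian sphere of radius r = 1.1 m (r > R, so the entire charge is enclosed).
Q_enc = -15 μC = -1.50×10^-5 C.
Gauss's law: E·4πr² = Q_enc/ε₀.
E = k|Q_enc|/r² = (8.99×10^9)(1.50×10^-5)/(1.1)² = 1.11e5 N/C.

|E| = 1.11×10^5 V/m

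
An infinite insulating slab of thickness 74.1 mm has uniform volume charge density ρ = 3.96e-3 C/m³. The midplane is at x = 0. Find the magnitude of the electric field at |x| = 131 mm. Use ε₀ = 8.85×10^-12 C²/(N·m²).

|E| ≈ 1.66e7 N/C

The point |x| = 131 mm lies outside the slab (half-thickness 0.03705 m). A symmetric pillbox spanning the full slab encloses Q_enc = ρ·d·A.
Flux = 2EA ⇒ E = |ρ|d/(2ε₀), independent of distance outside.
E = (3.96e-3)(0.0741)/(2·8.85×10^-12) = 1.66×10^7 N/C.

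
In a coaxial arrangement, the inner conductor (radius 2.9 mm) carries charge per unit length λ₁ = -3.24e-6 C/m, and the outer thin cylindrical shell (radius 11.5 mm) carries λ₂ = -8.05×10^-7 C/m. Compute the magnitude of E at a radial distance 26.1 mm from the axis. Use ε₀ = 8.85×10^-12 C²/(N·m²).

By cylindrical symmetry E is radial; use a coaxial Gaussian cylinder of radius 26.1 mm and length L (r > 11.5 mm, enclosing both).
λ_enc = λ₁ + λ₂ = (-3.24×10^-6) + (-8.05e-7) = -4.045×10^-6 C/m.
By Gauss's law (flux through the curved wall only), E·2πrL = λ_enc L/ε₀.
E = |λ_enc|/(2πε₀r) = (4.045×10^-6)/(2π·8.85×10^-12·0.0261) = 2.79×10^6 N/C.

E ≈ 2.79e6 N/C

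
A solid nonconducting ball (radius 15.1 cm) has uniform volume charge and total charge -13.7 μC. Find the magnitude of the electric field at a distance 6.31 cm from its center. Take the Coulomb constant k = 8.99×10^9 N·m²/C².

Take a concentric spherical Gaussian surface of radius r = 6.31 cm (r < R).
Only the charge within r is enclosed: Q_enc = Q·(r/R)³ = (-13.7 μC)·(6.31 cm/15.1 cm)³ = -9.997×10^-7 C.
Gauss's law: E·4πr² = Q_enc/ε₀.
E = k|Q_enc|/r² = (8.99×10^9)(9.997×10^-7)/(0.0631)² = 2.26×10^6 N/C.

|E| = 2.26×10^6 V/m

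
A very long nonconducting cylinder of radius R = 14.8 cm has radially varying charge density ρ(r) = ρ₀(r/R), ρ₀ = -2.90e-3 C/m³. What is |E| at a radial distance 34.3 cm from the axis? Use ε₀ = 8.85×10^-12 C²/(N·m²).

Coaxial Gaussian cylinder, radius r = 34.3 cm, length L (r > R, full charge per length enclosed).
λ_enc = 2π ∫₀^R ρ₀(r'/R)^1 r' dr' = 2πρ₀R²/3 = -1.33e-4 C/m.
Applying ∮E·dA = Q_enc/ε₀ with the end caps contributing no flux:
E = |λ_enc|/(2πε₀r) = (1.33×10^-4)/(2π·8.85×10^-12·0.343) = 6.98e6 N/C.

|E| ≈ 6.98×10^6 N/C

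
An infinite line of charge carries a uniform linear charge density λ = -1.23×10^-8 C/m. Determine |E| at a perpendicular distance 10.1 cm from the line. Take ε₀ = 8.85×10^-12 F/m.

E = 2.19×10^3 N/C

Take a coaxial cylindrical Gaussian surface of radius r = 10.1 cm and length L.
Q_enc = λL, so λ_enc = -1.23×10^-8 C/m.
Since E is radial and uniform over the curved surface, Φ = E·2πrL = Q_enc/ε₀ = λ_enc L/ε₀.
E = |λ_enc|/(2πε₀r) = (1.23e-8)/(2π·8.85×10^-12·0.101) = 2.19e3 N/C.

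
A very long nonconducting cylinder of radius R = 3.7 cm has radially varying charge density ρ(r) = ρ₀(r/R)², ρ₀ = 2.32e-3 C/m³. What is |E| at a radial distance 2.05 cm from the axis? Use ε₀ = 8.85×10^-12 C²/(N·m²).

E ≈ 4.12×10^5 N/C

Take a coaxial cylindrical Gaussian surface of radius r = 2.05 cm and length L (r < R).
λ_enc = ∫₀^r ρ(r')·2πr' dr' = (2πρ₀/R²)·r^4/4 = 4.701×10^-7 C/m.
Since E is radial and uniform over the curved surface, Φ = E·2πrL = Q_enc/ε₀ = λ_enc L/ε₀.
E = |λ_enc|/(2πε₀r) = (4.701×10^-7)/(2π·8.85×10^-12·0.0205) = 4.12e5 N/C.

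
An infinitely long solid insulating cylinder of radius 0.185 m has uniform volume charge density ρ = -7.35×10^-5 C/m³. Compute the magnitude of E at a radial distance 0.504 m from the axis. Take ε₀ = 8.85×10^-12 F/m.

Coaxial Gaussian cylinder, radius r = 0.504 m, length L (r > 0.185 m, full cross-section enclosed).
λ_enc = ρ·πR² = (-7.35×10^-5)π(0.185)² = -7.903e-6 C/m.
By Gauss's law (flux through the curved wall only), E·2πrL = λ_enc L/ε₀.
E = |λ_enc|/(2πε₀r) = (7.903e-6)/(2π·8.85×10^-12·0.504) = 2.82×10^5 N/C.

2.82×10^5 N/C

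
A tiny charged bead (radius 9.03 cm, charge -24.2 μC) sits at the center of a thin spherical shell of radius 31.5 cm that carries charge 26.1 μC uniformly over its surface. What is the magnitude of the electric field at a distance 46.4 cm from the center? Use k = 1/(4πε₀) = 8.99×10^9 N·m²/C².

7.93×10^4 N/C

Use a concentric Gaussian sphere at r = 46.4 cm (r > 31.5 cm, enclosing both).
Q_enc = (-24.2 μC) + (26.1 μC) = 1.90e-6 C.
Since E is radial and uniform over the Gaussian sphere, Φ = E·4πr² = Q_enc/ε₀.
E = k|Q_enc|/r² = (8.99×10^9)(1.90e-6)/(0.464)² = 7.93×10^4 N/C.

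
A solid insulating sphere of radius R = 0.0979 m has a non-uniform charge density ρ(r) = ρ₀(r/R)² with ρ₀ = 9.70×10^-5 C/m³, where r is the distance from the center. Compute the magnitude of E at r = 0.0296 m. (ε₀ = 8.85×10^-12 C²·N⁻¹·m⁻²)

Use a concentric Gaussian sphere at r = 0.0296 m (r < R).
Integrate the density: Q_enc = 4π ∫₀^r ρ₀(r'/R)^2 r'² dr' = 4πρ₀ r^5/(5·R²) = 5.78×10^-10 C.
Applying ∮E·dA = Q_enc/ε₀ with Φ = E(4πr²):
E = |Q_enc|/(4πε₀r²) = (5.78×10^-10)/(4π·8.85×10^-12·(0.0296)²) = 5.93×10^3 N/C.

E ≈ 5.93e3 N/C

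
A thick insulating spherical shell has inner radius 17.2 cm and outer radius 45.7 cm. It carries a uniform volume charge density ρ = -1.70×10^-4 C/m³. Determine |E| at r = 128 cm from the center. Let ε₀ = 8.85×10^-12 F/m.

Symmetry ⇒ E = E(r) r̂. Gaussian sphere of radius r = 128 cm (r > 45.7 cm, enclosing the whole shell).
Q_enc = ρ·(4π/3)(b³ − a³) = (-1.70×10^-4)·(4π/3)·((0.457)³ − (0.172)³) = -6.434e-5 C.
Gauss's law: E·4πr² = Q_enc/ε₀.
E = |Q_enc|/(4πε₀r²) = (6.434e-5)/(4π·8.85×10^-12·(1.28)²) = 3.53e5 N/C.

E = 3.53×10^5 N/C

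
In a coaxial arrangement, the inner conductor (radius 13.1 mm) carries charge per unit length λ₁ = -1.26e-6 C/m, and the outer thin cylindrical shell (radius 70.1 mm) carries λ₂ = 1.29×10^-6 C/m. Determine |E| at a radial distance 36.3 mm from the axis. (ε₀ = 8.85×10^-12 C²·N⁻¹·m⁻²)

6.24e5 V/m

Take a coaxial cylindrical Gaussian surface of radius r = 36.3 mm and length L (between the conductors, 13.1 mm < r < 70.1 mm).
Only the inner wire is enclosed; the outer shell contributes nothing inside itself. λ_enc = λ₁ = -1.26e-6 C/m.
Gauss's law: E·2πrL = λ_enc L/ε₀.
E = |λ_enc|/(2πε₀r) = (1.26×10^-6)/(2π·8.85×10^-12·0.0363) = 6.24×10^5 N/C.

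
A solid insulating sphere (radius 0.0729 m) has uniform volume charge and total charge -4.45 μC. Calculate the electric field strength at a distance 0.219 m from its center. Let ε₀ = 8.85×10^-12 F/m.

|E| = 8.34×10^5 V/m

Use a concentric Gaussian sphere at r = 0.219 m (r > R, so the entire charge is enclosed).
Q_enc = -4.45 μC = -4.45e-6 C.
Since E is radial and uniform over the Gaussian sphere, Φ = E·4πr² = Q_enc/ε₀.
E = |Q_enc|/(4πε₀r²) = (4.45×10^-6)/(4π·8.85×10^-12·(0.219)²) = 8.34×10^5 N/C.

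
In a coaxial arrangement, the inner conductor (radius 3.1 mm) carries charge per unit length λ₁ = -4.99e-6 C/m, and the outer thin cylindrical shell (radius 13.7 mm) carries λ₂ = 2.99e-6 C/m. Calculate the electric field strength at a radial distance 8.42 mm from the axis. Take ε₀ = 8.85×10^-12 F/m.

|E| ≈ 1.07×10^7 V/m

By cylindrical symmetry E is radial; use a coaxial Gaussian cylinder of radius 8.42 mm and length L (between the conductors, 3.1 mm < r < 13.7 mm).
Only the inner wire is enclosed; the outer shell contributes nothing inside itself. λ_enc = λ₁ = -4.99×10^-6 C/m.
By Gauss's law (flux through the curved wall only), E·2πrL = λ_enc L/ε₀.
E = |λ_enc|/(2πε₀r) = (4.99e-6)/(2π·8.85×10^-12·0.00842) = 1.07×10^7 N/C.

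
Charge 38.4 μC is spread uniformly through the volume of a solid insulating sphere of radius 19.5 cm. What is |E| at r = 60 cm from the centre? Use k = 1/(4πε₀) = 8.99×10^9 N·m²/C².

Symmetry ⇒ E = E(r) r̂. Gaussian sphere of radius r = 60 cm (r > R, so the entire charge is enclosed).
Q_enc = 38.4 μC = 3.84×10^-5 C.
Gauss's law: E·4πr² = Q_enc/ε₀.
E = k|Q_enc|/r² = (8.99×10^9)(3.84×10^-5)/(0.6)² = 9.59×10^5 N/C.

|E| = 9.59×10^5 N/C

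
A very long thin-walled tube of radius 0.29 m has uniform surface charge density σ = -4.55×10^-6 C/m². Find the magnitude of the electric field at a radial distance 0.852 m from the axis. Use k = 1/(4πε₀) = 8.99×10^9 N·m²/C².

1.75×10^5 N/C

Choose a coaxial cylinder of radius r = 0.852 m (arbitrary length L) as the Gaussian surface (r > 0.29 m).
The whole shell is enclosed: λ_enc = σ·2πR = (-4.55×10^-6)·2π·(0.29) = -8.291×10^-6 C/m.
By Gauss's law (flux through the curved wall only), E·2πrL = λ_enc L/ε₀.
E = 2k|λ_enc|/r = 2(8.99×10^9)(8.291×10^-6)/(0.852) = 1.75×10^5 N/C.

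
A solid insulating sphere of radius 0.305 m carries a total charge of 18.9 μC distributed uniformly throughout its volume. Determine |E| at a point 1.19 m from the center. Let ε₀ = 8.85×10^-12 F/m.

|E| = 1.20×10^5 V/m

Use a concentric Gaussian sphere at r = 1.19 m (r > R, so the entire charge is enclosed).
Q_enc = 18.9 μC = 1.89×10^-5 C.
By Gauss's law, ∮E·dA = E·4πr² = Q_enc/ε₀.
E = |Q_enc|/(4πε₀r²) = (1.89×10^-5)/(4π·8.85×10^-12·(1.19)²) = 1.20×10^5 N/C.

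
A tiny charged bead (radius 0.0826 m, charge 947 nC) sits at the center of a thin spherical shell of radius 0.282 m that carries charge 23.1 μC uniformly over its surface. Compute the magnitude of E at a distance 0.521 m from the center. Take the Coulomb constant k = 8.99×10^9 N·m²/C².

E = 7.96×10^5 N/C

Use a concentric Gaussian sphere at r = 0.521 m (r > 0.282 m, enclosing both).
Q_enc = (947 nC) + (23.1 μC) = 2.405×10^-5 C.
Applying ∮E·dA = Q_enc/ε₀ with Φ = E(4πr²):
E = k|Q_enc|/r² = (8.99×10^9)(2.405×10^-5)/(0.521)² = 7.96×10^5 N/C.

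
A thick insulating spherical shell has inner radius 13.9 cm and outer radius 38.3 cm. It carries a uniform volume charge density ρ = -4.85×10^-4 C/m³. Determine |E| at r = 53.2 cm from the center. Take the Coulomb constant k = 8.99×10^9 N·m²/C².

Take a concentric spherical Gaussian surface of radius r = 53.2 cm (r > 38.3 cm, enclosing the whole shell).
Q_enc = ρ·(4π/3)(b³ − a³) = (-4.85×10^-4)·(4π/3)·((0.383)³ − (0.139)³) = -1.087×10^-4 C.
Since E is radial and uniform over the Gaussian sphere, Φ = E·4πr² = Q_enc/ε₀.
E = k|Q_enc|/r² = (8.99×10^9)(1.087×10^-4)/(0.532)² = 3.45×10^6 N/C.

E ≈ 3.45×10^6 N/C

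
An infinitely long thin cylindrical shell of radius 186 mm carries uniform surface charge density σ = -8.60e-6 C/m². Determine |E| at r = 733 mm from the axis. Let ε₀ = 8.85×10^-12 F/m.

2.47×10^5 N/C

By cylindrical symmetry E is radial; use a coaxial Gaussian cylinder of radius 733 mm and length L (r > 186 mm).
The whole shell is enclosed: λ_enc = σ·2πR = (-8.60e-6)·2π·(0.186) = -1.005×10^-5 C/m.
Applying ∮E·dA = Q_enc/ε₀ with the end caps contributing no flux:
E = |λ_enc|/(2πε₀r) = (1.005×10^-5)/(2π·8.85×10^-12·0.733) = 2.47e5 N/C.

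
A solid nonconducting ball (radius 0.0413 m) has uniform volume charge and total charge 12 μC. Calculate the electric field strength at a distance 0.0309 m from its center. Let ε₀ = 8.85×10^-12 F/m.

By spherical symmetry E is radial; choose a Gaussian sphere of radius r = 0.0309 m (r < R).
Only the charge within r is enclosed: Q_enc = Q·(r/R)³ = (12 μC)·(0.0309 m/0.0413 m)³ = 5.026×10^-6 C.
By Gauss's law, ∮E·dA = E·4πr² = Q_enc/ε₀.
E = |Q_enc|/(4πε₀r²) = (5.026e-6)/(4π·8.85×10^-12·(0.0309)²) = 4.73×10^7 N/C.

|E| = 4.73e7 N/C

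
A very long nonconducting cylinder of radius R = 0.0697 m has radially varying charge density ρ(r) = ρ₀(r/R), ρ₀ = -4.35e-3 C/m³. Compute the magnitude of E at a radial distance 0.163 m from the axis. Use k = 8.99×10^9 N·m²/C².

E = 4.88×10^6 V/m

Coaxial Gaussian cylinder, radius r = 0.163 m, length L (r > R, full charge per length enclosed).
λ_enc = 2π ∫₀^R ρ₀(r'/R)^1 r' dr' = 2πρ₀R²/3 = -4.426×10^-5 C/m.
Gauss's law: E·2πrL = λ_enc L/ε₀.
E = 2k|λ_enc|/r = 2(8.99×10^9)(4.426×10^-5)/(0.163) = 4.88×10^6 N/C.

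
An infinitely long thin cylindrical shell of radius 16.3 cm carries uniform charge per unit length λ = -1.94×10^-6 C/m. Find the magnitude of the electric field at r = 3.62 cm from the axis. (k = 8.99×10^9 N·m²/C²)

E = 0 (no enclosed charge)

Take a coaxial cylindrical Gaussian surface of radius r = 3.62 cm and length L (r < 16.3 cm, inside the shell).
All the surface charge lies outside this cylinder: Q_enc = 0, hence E = 0.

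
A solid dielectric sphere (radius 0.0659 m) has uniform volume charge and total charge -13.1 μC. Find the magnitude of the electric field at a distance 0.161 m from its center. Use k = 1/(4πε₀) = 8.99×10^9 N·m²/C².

E ≈ 4.54×10^6 V/m

Symmetry ⇒ E = E(r) r̂. Gaussian sphere of radius r = 0.161 m (r > R, so the entire charge is enclosed).
Q_enc = -13.1 μC = -1.31×10^-5 C.
Applying ∮E·dA = Q_enc/ε₀ with Φ = E(4πr²):
E = k|Q_enc|/r² = (8.99×10^9)(1.31e-5)/(0.161)² = 4.54e6 N/C.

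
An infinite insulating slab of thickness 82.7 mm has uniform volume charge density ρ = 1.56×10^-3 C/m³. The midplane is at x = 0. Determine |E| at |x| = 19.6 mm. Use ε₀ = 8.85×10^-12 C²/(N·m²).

By symmetry E is perpendicular to the slab. A Gaussian pillbox from −19.6 mm to +19.6 mm (face area A) lies entirely within the slab.
Q_enc = ρ·(2x)·A and flux = 2EA, so 2EA = 2ρxA/ε₀ ⇒ E = |ρ|x/ε₀.
E = (1.56e-3)(0.0196)/(8.85×10^-12) = 3.45e6 N/C.

E ≈ 3.45×10^6 V/m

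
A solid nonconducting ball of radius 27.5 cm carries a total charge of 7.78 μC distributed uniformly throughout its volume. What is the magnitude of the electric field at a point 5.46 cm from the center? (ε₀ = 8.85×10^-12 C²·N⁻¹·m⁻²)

E ≈ 1.84×10^5 N/C

By spherical symmetry E is radial; choose a Gaussian sphere of radius r = 5.46 cm (r < R).
Only the charge within r is enclosed: Q_enc = Q·(r/R)³ = (7.78 μC)·(5.46 cm/27.5 cm)³ = 6.089×10^-8 C.
Gauss's law: E·4πr² = Q_enc/ε₀.
E = |Q_enc|/(4πε₀r²) = (6.089×10^-8)/(4π·8.85×10^-12·(0.0546)²) = 1.84×10^5 N/C.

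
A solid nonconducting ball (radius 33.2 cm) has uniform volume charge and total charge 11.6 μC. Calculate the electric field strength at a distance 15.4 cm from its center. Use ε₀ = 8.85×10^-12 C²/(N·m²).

|E| ≈ 4.39×10^5 N/C

Take a concentric spherical Gaussian surface of radius r = 15.4 cm (r < R).
For a uniform sphere the enclosed fraction is (r/R)³, so Q_enc = (11.6 μC)(0.154/0.332)³ = 1.158×10^-6 C.
By Gauss's law, ∮E·dA = E·4πr² = Q_enc/ε₀.
E = |Q_enc|/(4πε₀r²) = (1.158×10^-6)/(4π·8.85×10^-12·(0.154)²) = 4.39e5 N/C.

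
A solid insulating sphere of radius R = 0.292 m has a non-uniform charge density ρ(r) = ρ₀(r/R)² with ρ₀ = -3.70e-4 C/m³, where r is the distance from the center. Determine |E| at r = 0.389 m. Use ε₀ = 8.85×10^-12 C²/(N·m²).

Use a concentric Gaussian sphere at r = 0.389 m (r > R, all charge enclosed).
Q_enc = 4π ∫₀^R ρ₀(r'/R)^2 r'² dr' = 4πρ₀R³/5 = -2.315e-5 C.
Applying ∮E·dA = Q_enc/ε₀ with Φ = E(4πr²):
E = |Q_enc|/(4πε₀r²) = (2.315e-5)/(4π·8.85×10^-12·(0.389)²) = 1.38×10^6 N/C.

|E| = 1.38×10^6 N/C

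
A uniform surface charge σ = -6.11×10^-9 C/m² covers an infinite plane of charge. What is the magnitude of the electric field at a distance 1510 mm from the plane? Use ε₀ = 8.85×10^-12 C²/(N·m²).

By planar symmetry E is perpendicular to the sheet and uniform; use a Gaussian pillbox with flat faces of area A on each side of the sheet.
Only the two end caps contribute flux: Φ = 2EA. With Q_enc = σA, Gauss's law gives E = |σ|/(2ε₀).
E = |σ|/(2ε₀) = (6.11×10^-9)/(2·8.85×10^-12) = 345 N/C.

E ≈ 345 V/m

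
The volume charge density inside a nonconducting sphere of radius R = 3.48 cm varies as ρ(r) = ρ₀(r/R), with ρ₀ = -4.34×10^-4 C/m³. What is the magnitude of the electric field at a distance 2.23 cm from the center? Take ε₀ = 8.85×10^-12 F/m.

Use a concentric Gaussian sphere at r = 2.23 cm (r < R).
Q_enc = ∫₀^r ρ(r')·4πr'² dr' = (4πρ₀/R) ∫₀^r r'^3 dr' = 4πρ₀ r^4/(4·R) = -9.689×10^-9 C.
Since E is radial and uniform over the Gaussian sphere, Φ = E·4πr² = Q_enc/ε₀.
E = |Q_enc|/(4πε₀r²) = (9.689e-9)/(4π·8.85×10^-12·(0.0223)²) = 1.75×10^5 N/C.

E = 1.75×10^5 N/C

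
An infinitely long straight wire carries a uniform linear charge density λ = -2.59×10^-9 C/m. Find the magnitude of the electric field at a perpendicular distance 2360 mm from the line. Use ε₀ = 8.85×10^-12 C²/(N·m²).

Take a coaxial cylindrical Gaussian surface of radius r = 2360 mm and length L.
Q_enc = λL, so λ_enc = -2.59e-9 C/m.
Gauss's law: E·2πrL = λ_enc L/ε₀.
E = |λ_enc|/(2πε₀r) = (2.59×10^-9)/(2π·8.85×10^-12·2.36) = 19.7 N/C.

E = 19.7 N/C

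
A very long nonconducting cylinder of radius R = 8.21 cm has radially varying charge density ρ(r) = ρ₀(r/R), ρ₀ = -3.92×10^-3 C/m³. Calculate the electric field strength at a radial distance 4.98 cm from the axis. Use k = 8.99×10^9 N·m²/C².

Choose a coaxial cylinder of radius r = 4.98 cm (arbitrary length L) as the Gaussian surface (r < R).
λ_enc = ∫₀^r ρ(r')·2πr' dr' = (2πρ₀/R)·r^3/3 = -1.235×10^-5 C/m.
Gauss's law: E·2πrL = λ_enc L/ε₀.
E = 2k|λ_enc|/r = 2(8.99×10^9)(1.235×10^-5)/(0.0498) = 4.46e6 N/C.

4.46×10^6 V/m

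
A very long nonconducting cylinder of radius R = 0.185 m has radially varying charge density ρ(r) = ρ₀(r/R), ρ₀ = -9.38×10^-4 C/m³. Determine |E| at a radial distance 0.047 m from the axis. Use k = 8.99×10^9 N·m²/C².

E = 4.22×10^5 N/C

Take a coaxial cylindrical Gaussian surface of radius r = 0.047 m and length L (r < R).
λ_enc = ∫₀^r ρ(r')·2πr' dr' = (2πρ₀/R)·r^3/3 = -1.103×10^-6 C/m.
By Gauss's law (flux through the curved wall only), E·2πrL = λ_enc L/ε₀.
E = 2k|λ_enc|/r = 2(8.99×10^9)(1.103e-6)/(0.047) = 4.22e5 N/C.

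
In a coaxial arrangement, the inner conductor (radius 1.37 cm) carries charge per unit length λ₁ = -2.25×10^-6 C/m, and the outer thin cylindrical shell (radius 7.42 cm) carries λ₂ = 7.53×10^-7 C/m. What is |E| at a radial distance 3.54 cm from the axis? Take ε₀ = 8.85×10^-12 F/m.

Choose a coaxial cylinder of radius r = 3.54 cm (arbitrary length L) as the Gaussian surface (between the conductors, 1.37 cm < r < 7.42 cm).
Only the inner wire is enclosed; the outer shell contributes nothing inside itself. λ_enc = λ₁ = -2.25e-6 C/m.
Gauss's law: E·2πrL = λ_enc L/ε₀.
E = |λ_enc|/(2πε₀r) = (2.25e-6)/(2π·8.85×10^-12·0.0354) = 1.14×10^6 N/C.

E ≈ 1.14×10^6 N/C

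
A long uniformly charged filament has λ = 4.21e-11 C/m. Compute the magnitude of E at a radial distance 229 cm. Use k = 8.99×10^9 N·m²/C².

E ≈ 0.331 N/C

By cylindrical symmetry E is radial; use a coaxial Gaussian cylinder of radius 229 cm and length L.
Q_enc = λL, so λ_enc = 4.21×10^-11 C/m.
By Gauss's law (flux through the curved wall only), E·2πrL = λ_enc L/ε₀.
E = 2k|λ_enc|/r = 2(8.99×10^9)(4.21e-11)/(2.29) = 0.331 N/C.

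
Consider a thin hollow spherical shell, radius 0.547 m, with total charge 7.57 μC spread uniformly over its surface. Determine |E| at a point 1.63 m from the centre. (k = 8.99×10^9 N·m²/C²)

E ≈ 2.56×10^4 V/m

Use a concentric Gaussian sphere at r = 1.63 m (r > 0.547 m).
The entire shell is enclosed: Q_enc = 7.57×10^-6 C.
By Gauss's law, ∮E·dA = E·4πr² = Q_enc/ε₀.
E = k|Q_enc|/r² = (8.99×10^9)(7.57×10^-6)/(1.63)² = 2.56e4 N/C.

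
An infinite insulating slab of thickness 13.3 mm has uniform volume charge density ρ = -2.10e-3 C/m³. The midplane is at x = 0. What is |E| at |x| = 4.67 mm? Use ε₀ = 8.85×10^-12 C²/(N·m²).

By symmetry E is perpendicular to the slab. A Gaussian pillbox from −4.67 mm to +4.67 mm (face area A) lies entirely within the slab.
Q_enc = ρ·(2x)·A and flux = 2EA, so 2EA = 2ρxA/ε₀ ⇒ E = |ρ|x/ε₀.
E = (2.10×10^-3)(0.00467)/(8.85×10^-12) = 1.11×10^6 N/C.

|E| ≈ 1.11×10^6 N/C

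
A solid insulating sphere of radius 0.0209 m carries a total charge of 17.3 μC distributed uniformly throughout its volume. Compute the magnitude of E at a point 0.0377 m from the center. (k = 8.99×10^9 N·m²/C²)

Symmetry ⇒ E = E(r) r̂. Gaussian sphere of radius r = 0.0377 m (r > R, so the entire charge is enclosed).
Q_enc = 17.3 μC = 1.73×10^-5 C.
By Gauss's law, ∮E·dA = E·4πr² = Q_enc/ε₀.
E = k|Q_enc|/r² = (8.99×10^9)(1.73×10^-5)/(0.0377)² = 1.09×10^8 N/C.

1.09e8 N/C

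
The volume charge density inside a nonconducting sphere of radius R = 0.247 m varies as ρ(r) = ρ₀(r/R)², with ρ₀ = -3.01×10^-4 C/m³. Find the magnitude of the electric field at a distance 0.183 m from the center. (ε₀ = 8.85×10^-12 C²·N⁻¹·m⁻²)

|E| ≈ 6.83×10^5 V/m

By spherical symmetry E is radial; choose a Gaussian sphere of radius r = 0.183 m (r < R).
Integrate the density: Q_enc = 4π ∫₀^r ρ₀(r'/R)^2 r'² dr' = 4πρ₀ r^5/(5·R²) = -2.545×10^-6 C.
Since E is radial and uniform over the Gaussian sphere, Φ = E·4πr² = Q_enc/ε₀.
E = |Q_enc|/(4πε₀r²) = (2.545×10^-6)/(4π·8.85×10^-12·(0.183)²) = 6.83×10^5 N/C.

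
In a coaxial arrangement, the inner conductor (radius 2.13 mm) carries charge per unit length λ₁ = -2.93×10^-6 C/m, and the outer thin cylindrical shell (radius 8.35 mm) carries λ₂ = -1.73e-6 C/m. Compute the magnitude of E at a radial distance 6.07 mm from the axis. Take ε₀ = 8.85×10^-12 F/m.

By cylindrical symmetry E is radial; use a coaxial Gaussian cylinder of radius 6.07 mm and length L (between the conductors, 2.13 mm < r < 8.35 mm).
The shell at 8.35 mm lies outside the Gaussian surface, so λ_enc = λ₁ = -2.93×10^-6 C/m.
Since E is radial and uniform over the curved surface, Φ = E·2πrL = Q_enc/ε₀ = λ_enc L/ε₀.
E = |λ_enc|/(2πε₀r) = (2.93×10^-6)/(2π·8.85×10^-12·0.00607) = 8.68×10^6 N/C.

E ≈ 8.68e6 N/C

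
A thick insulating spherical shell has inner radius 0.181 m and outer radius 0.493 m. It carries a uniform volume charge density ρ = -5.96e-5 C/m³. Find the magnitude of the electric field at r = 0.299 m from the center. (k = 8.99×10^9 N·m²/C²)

Take a concentric spherical Gaussian surface of radius r = 0.299 m (within the shell material, 0.181 m < r < 0.493 m).
Only the shell between 0.181 m and r is enclosed: Q_enc = ρ·(4π/3)(r³ − a³) = (-5.96×10^-5)·(4π/3)·((0.299)³ − (0.181)³) = -5.193×10^-6 C.
Since E is radial and uniform over the Gaussian sphere, Φ = E·4πr² = Q_enc/ε₀.
E = k|Q_enc|/r² = (8.99×10^9)(5.193×10^-6)/(0.299)² = 5.22e5 N/C.

5.22×10^5 N/C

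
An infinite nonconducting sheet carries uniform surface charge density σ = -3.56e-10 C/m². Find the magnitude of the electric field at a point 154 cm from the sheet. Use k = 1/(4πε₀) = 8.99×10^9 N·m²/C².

Choose a cylindrical pillbox piercing the sheet, end faces (area A) parallel to it.
Only the two end caps contribute flux: Φ = 2EA. With Q_enc = σA, Gauss's law gives E = |σ|/(2ε₀).
E = 2πk|σ| = 2π(8.99×10^9)(3.56e-10) = 20.1 N/C.

20.1 V/m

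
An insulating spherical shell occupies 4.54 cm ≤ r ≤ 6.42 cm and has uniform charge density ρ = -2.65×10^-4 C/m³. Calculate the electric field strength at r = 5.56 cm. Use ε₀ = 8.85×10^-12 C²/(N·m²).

|E| ≈ 2.53e5 N/C

Use a concentric Gaussian sphere at r = 5.56 cm (within the shell material, 4.54 cm < r < 6.42 cm).
Enclosed charge is the volume from a to r: Q_enc = (4π/3)ρ(r³ − a³) = -8.692×10^-8 C.
Applying ∮E·dA = Q_enc/ε₀ with Φ = E(4πr²):
E = |Q_enc|/(4πε₀r²) = (8.692e-8)/(4π·8.85×10^-12·(0.0556)²) = 2.53×10^5 N/C.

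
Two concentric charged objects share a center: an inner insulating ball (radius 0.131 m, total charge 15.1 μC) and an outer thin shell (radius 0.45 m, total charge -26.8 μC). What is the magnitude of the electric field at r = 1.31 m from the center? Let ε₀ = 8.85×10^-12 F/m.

Use a concentric Gaussian sphere at r = 1.31 m (r > 0.45 m, enclosing both).
Q_enc = (15.1 μC) + (-26.8 μC) = -1.17e-5 C.
Gauss's law: E·4πr² = Q_enc/ε₀.
E = |Q_enc|/(4πε₀r²) = (1.17e-5)/(4π·8.85×10^-12·(1.31)²) = 6.13×10^4 N/C.

E ≈ 6.13e4 N/C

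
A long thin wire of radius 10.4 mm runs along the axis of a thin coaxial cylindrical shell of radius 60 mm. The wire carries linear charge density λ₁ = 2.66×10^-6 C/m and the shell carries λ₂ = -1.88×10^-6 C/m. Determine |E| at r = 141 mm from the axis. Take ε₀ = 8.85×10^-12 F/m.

By cylindrical symmetry E is radial; use a coaxial Gaussian cylinder of radius 141 mm and length L (r > 60 mm, enclosing both).
λ_enc = λ₁ + λ₂ = (2.66e-6) + (-1.88×10^-6) = 7.80×10^-7 C/m.
Applying ∮E·dA = Q_enc/ε₀ with the end caps contributing no flux:
E = |λ_enc|/(2πε₀r) = (7.80e-7)/(2π·8.85×10^-12·0.141) = 9.95×10^4 N/C.

E = 9.95e4 V/m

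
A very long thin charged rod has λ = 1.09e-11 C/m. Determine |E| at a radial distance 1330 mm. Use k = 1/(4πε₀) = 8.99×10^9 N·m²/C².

By cylindrical symmetry E is radial; use a coaxial Gaussian cylinder of radius 1330 mm and length L.
Q_enc = λL, so λ_enc = 1.09×10^-11 C/m.
Since E is radial and uniform over the curved surface, Φ = E·2πrL = Q_enc/ε₀ = λ_enc L/ε₀.
E = 2k|λ_enc|/r = 2(8.99×10^9)(1.09×10^-11)/(1.33) = 0.147 N/C.

0.147 N/C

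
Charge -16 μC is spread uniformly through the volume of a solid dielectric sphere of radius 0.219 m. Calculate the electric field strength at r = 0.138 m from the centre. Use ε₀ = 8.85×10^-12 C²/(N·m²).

Take a concentric spherical Gaussian surface of radius r = 0.138 m (r < R).
For a uniform sphere the enclosed fraction is (r/R)³, so Q_enc = (-16 μC)(0.138/0.219)³ = -4.003e-6 C.
Since E is radial and uniform over the Gaussian sphere, Φ = E·4πr² = Q_enc/ε₀.
E = |Q_enc|/(4πε₀r²) = (4.003×10^-6)/(4π·8.85×10^-12·(0.138)²) = 1.89×10^6 N/C.

1.89×10^6 V/m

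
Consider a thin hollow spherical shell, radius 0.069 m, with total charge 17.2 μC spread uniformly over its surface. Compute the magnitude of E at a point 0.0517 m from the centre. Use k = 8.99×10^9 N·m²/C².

E = 0

By spherical symmetry E is radial; choose a Gaussian sphere of radius r = 0.0517 m (inside the shell, r < 0.069 m).
All the charge is outside the Gaussian surface: Q_enc = 0, hence E = 0 everywhere inside the shell.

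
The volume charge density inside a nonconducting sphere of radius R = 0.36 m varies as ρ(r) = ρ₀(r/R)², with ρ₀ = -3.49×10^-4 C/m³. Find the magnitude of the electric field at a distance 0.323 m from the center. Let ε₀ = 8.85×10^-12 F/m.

By spherical symmetry E is radial; choose a Gaussian sphere of radius r = 0.323 m (r < R).
Q_enc = ∫₀^r ρ(r')·4πr'² dr' = (4πρ₀/R²) ∫₀^r r'^4 dr' = 4πρ₀ r^5/(5·R²) = -2.379×10^-5 C.
Applying ∮E·dA = Q_enc/ε₀ with Φ = E(4πr²):
E = |Q_enc|/(4πε₀r²) = (2.379e-5)/(4π·8.85×10^-12·(0.323)²) = 2.05e6 N/C.

2.05×10^6 N/C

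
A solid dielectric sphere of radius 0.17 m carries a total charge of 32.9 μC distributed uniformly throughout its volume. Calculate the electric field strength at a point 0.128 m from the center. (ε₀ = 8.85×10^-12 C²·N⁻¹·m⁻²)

Symmetry ⇒ E = E(r) r̂. Gaussian sphere of radius r = 0.128 m (r < R).
Only the charge within r is enclosed: Q_enc = Q·(r/R)³ = (32.9 μC)·(0.128 m/0.17 m)³ = 1.404×10^-5 C.
Applying ∮E·dA = Q_enc/ε₀ with Φ = E(4πr²):
E = |Q_enc|/(4πε₀r²) = (1.404×10^-5)/(4π·8.85×10^-12·(0.128)²) = 7.71×10^6 N/C.

E = 7.71×10^6 N/C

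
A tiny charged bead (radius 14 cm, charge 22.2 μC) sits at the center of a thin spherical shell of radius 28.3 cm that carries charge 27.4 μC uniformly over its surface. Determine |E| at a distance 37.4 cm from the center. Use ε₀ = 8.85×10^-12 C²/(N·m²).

Use a concentric Gaussian sphere at r = 37.4 cm (r > 28.3 cm, enclosing both).
Q_enc = (22.2 μC) + (27.4 μC) = 4.96×10^-5 C.
Gauss's law: E·4πr² = Q_enc/ε₀.
E = |Q_enc|/(4πε₀r²) = (4.96×10^-5)/(4π·8.85×10^-12·(0.374)²) = 3.19×10^6 N/C.

3.19×10^6 N/C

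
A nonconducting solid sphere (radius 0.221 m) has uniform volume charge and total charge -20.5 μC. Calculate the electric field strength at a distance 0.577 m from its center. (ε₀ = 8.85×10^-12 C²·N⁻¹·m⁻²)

|E| = 5.54×10^5 N/C

Take a concentric spherical Gaussian surface of radius r = 0.577 m (r > R, so the entire charge is enclosed).
Q_enc = -20.5 μC = -2.05×10^-5 C.
By Gauss's law, ∮E·dA = E·4πr² = Q_enc/ε₀.
E = |Q_enc|/(4πε₀r²) = (2.05×10^-5)/(4π·8.85×10^-12·(0.577)²) = 5.54×10^5 N/C.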